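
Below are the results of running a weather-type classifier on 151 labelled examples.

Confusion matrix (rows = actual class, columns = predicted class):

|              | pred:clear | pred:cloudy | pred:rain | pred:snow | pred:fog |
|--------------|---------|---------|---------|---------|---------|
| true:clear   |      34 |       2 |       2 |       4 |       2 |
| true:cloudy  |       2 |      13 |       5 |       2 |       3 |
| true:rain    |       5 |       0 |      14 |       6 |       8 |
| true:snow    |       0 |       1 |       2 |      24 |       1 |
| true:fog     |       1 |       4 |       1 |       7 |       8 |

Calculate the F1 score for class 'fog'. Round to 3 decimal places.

One-vs-rest for 'fog': TP = diagonal; FP = other classes predicted 'fog'; FN = 'fog' predicted as other.
F1 score = 2·TP/(2·TP+FP+FN).
fog: TP=8, FP=2+3+8+1=14, FN=1+4+1+7=13 → 16/43 = 0.3721

0.372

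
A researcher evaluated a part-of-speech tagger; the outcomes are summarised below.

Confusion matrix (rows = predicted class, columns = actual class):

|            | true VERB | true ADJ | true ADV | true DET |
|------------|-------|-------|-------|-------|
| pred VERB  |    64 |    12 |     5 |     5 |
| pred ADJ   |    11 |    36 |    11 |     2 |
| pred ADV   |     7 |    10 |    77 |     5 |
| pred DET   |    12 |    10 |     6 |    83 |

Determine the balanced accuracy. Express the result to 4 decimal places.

Balanced accuracy = mean of per-class recall.
  VERB: recall = 64/94 = 0.68085
  ADJ: recall = 36/68 = 0.52941
  ADV: recall = 77/99 = 0.77778
  DET: recall = 83/95 = 0.87368
Mean = (0.68085 + 0.52941 + 0.77778 + 0.87368) / 4 = 0.7154

0.7154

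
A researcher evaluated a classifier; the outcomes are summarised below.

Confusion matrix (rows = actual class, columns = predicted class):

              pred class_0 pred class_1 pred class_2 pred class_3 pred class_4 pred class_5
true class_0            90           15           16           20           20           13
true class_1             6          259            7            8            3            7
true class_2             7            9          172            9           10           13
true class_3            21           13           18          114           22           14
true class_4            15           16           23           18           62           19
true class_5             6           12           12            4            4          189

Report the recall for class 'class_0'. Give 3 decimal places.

0.517

Treat 'class_0' as positive and all other classes as negative.
recall = TP/(TP+FN).
class_0: TP=90, FN=15+16+20+20+13=84 → 90/174 = 0.5172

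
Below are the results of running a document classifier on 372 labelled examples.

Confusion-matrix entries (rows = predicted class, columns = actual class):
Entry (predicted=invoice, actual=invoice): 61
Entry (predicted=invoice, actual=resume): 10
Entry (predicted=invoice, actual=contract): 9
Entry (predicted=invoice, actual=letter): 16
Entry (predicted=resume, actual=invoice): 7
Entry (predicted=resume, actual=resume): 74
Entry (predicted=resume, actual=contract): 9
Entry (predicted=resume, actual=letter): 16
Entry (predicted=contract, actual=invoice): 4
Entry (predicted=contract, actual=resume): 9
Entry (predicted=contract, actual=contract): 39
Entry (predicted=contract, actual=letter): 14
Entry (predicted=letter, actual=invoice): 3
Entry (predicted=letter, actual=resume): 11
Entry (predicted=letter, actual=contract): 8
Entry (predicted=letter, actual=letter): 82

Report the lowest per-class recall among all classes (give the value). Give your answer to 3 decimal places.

0.600

Per-class recall (TP/(TP+FN)):
  invoice: TP=61, FN=7+4+3=14 → 61/75 = 0.8133
  resume: TP=74, FN=10+9+11=30 → 74/104 = 0.7115
  contract: TP=39, FN=9+9+8=26 → 39/65 = 0.6000
  letter: TP=82, FN=16+16+14=46 → 82/128 = 0.6406
Lowest is class 'contract' with recall = 0.600.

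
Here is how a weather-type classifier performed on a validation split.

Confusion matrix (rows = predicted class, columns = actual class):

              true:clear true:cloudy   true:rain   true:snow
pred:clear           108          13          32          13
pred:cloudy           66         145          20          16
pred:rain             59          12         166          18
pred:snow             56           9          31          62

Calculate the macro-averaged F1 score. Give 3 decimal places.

0.570

Per-class F1 score (2·TP/(2·TP+FP+FN)):
  clear: TP=108, FP=13+32+13=58, FN=66+59+56=181 → 216/455 = 0.4747
  cloudy: TP=145, FP=66+20+16=102, FN=13+12+9=34 → 290/426 = 0.6808
  rain: TP=166, FP=59+12+18=89, FN=32+20+31=83 → 332/504 = 0.6587
  snow: TP=62, FP=56+9+31=96, FN=13+16+18=47 → 124/267 = 0.4644
Macro-F1 score = mean = (0.4747 + 0.6808 + 0.6587 + 0.4644) / 4 = 0.570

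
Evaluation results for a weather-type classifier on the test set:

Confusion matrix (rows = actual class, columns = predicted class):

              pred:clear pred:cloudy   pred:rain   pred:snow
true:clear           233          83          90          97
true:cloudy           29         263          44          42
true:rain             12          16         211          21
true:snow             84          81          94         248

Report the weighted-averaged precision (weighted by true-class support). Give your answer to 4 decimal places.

0.5976

Per-class precision (TP/(TP+FP)):
  clear: TP=233, FP=29+12+84=125 → 233/358 = 0.65084
  cloudy: TP=263, FP=83+16+81=180 → 263/443 = 0.59368
  rain: TP=211, FP=90+44+94=228 → 211/439 = 0.48064
  snow: TP=248, FP=97+42+21=160 → 248/408 = 0.60784
Weighted-precision = Σ (supportᵢ/N)·precisionᵢ with N=1648: (503/1648)·0.65084 + (378/1648)·0.59368 + (260/1648)·0.48064 + (507/1648)·0.60784 = 0.5976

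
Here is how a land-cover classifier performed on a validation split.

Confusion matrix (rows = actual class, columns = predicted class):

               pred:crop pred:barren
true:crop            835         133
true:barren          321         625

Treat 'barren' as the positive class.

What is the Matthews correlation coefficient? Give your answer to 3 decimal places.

MCC = (TP·TN − FP·FN) / √((TP+FP)(TP+FN)(TN+FP)(TN+FN))
Numerator = 625·835 − 133·321 = 479182
Denominator = √(758·946·968·1156) = √802404828544 = 895770.5223
MCC = 479182 / 895770.5223 = 0.535

0.535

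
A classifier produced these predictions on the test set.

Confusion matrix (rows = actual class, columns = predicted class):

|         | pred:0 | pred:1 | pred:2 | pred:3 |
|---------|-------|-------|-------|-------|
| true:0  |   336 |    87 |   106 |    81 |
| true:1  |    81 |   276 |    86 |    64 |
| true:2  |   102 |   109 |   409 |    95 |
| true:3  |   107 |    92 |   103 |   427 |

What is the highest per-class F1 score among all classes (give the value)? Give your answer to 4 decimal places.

0.6117

Per-class F1 score (2·TP/(2·TP+FP+FN)):
  0: TP=336, FP=81+102+107=290, FN=87+106+81=274 → 672/1236 = 0.54369
  1: TP=276, FP=87+109+92=288, FN=81+86+64=231 → 552/1071 = 0.51541
  2: TP=409, FP=106+86+103=295, FN=102+109+95=306 → 818/1419 = 0.57646
  3: TP=427, FP=81+64+95=240, FN=107+92+103=302 → 854/1396 = 0.61175
Highest is class '3' with F1 score = 0.6117.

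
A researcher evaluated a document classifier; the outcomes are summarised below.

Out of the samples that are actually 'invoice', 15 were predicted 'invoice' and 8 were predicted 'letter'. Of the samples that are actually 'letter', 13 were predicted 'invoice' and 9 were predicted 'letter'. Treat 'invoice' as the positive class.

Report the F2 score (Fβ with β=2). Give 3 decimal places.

0.625

Fβ = (1+β²)·TP / ((1+β²)·TP + β²·FN + FP), with β²=4
= 5·15 / (5·15 + 4·8 + 13) = 0.625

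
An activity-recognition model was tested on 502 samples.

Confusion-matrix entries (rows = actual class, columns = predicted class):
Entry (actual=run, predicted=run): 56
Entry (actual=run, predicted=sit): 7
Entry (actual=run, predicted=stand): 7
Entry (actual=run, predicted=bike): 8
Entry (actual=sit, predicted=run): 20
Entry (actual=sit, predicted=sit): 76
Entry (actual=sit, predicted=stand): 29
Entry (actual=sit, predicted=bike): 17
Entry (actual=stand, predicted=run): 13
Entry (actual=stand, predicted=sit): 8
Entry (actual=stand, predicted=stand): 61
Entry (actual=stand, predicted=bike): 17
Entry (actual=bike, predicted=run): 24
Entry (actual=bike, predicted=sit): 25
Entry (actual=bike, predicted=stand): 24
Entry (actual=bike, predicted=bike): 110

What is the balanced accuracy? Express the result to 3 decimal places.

Balanced accuracy = mean of per-class recall.
  run: recall = 56/78 = 0.7179
  sit: recall = 76/142 = 0.5352
  stand: recall = 61/99 = 0.6162
  bike: recall = 110/183 = 0.6011
Mean = (0.7179 + 0.5352 + 0.6162 + 0.6011) / 4 = 0.618

0.618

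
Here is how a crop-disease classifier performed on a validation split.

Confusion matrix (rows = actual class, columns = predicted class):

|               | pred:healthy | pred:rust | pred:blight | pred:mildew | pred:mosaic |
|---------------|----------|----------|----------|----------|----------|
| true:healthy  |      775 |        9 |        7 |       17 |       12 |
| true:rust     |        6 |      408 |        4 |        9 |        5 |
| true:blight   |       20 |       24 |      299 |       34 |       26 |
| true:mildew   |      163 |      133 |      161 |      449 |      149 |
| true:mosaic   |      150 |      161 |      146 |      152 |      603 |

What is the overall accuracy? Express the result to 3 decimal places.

0.646

Accuracy = trace / total = (775+408+299+449+603=2534) / 3922 = 2534/3922 = 0.646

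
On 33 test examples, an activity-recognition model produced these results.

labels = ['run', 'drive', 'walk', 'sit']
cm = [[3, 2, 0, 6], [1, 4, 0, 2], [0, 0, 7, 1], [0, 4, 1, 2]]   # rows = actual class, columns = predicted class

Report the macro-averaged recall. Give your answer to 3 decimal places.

Per-class recall (TP/(TP+FN)):
  run: TP=3, FN=2+0+6=8 → 3/11 = 0.2727
  drive: TP=4, FN=1+0+2=3 → 4/7 = 0.5714
  walk: TP=7, FN=0+0+1=1 → 7/8 = 0.8750
  sit: TP=2, FN=0+4+1=5 → 2/7 = 0.2857
Macro-recall = mean = (0.2727 + 0.5714 + 0.8750 + 0.2857) / 4 = 0.501

0.501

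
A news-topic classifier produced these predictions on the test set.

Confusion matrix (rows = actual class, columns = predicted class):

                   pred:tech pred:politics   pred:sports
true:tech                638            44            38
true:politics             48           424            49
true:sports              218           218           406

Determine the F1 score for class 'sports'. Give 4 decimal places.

Treat 'sports' as positive and all other classes as negative.
F1 score = 2·TP/(2·TP+FP+FN).
sports: TP=406, FP=38+49=87, FN=218+218=436 → 812/1335 = 0.60824

0.6082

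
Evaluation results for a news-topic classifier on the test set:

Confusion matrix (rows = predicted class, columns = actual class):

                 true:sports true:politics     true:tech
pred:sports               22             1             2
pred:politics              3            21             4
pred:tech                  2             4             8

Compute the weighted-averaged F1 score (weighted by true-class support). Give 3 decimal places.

Per-class F1 score (2·TP/(2·TP+FP+FN)):
  sports: TP=22, FP=1+2=3, FN=3+2=5 → 44/52 = 0.8462
  politics: TP=21, FP=3+4=7, FN=1+4=5 → 42/54 = 0.7778
  tech: TP=8, FP=2+4=6, FN=2+4=6 → 16/28 = 0.5714
Weighted-F1 score = Σ (supportᵢ/N)·F1 scoreᵢ with N=67: (27/67)·0.8462 + (26/67)·0.7778 + (14/67)·0.5714 = 0.762

0.762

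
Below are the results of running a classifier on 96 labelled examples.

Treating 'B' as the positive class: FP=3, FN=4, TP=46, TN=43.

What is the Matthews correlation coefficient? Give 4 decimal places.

MCC = (TP·TN − FP·FN) / √((TP+FP)(TP+FN)(TN+FP)(TN+FN))
Numerator = 46·43 − 3·4 = 1966
Denominator = √(49·50·46·47) = √5296900 = 2301.4995
MCC = 1966 / 2301.4995 = 0.8542

0.8542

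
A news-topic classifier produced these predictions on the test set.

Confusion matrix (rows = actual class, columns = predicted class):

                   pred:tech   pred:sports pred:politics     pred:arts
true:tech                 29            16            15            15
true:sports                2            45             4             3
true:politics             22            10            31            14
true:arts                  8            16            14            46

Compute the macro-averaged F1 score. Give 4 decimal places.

Per-class F1 score (2·TP/(2·TP+FP+FN)):
  tech: TP=29, FP=2+22+8=32, FN=16+15+15=46 → 58/136 = 0.42647
  sports: TP=45, FP=16+10+16=42, FN=2+4+3=9 → 90/141 = 0.63830
  politics: TP=31, FP=15+4+14=33, FN=22+10+14=46 → 62/141 = 0.43972
  arts: TP=46, FP=15+3+14=32, FN=8+16+14=38 → 92/162 = 0.56790
Macro-F1 score = mean = (0.42647 + 0.63830 + 0.43972 + 0.56790) / 4 = 0.5181

0.5181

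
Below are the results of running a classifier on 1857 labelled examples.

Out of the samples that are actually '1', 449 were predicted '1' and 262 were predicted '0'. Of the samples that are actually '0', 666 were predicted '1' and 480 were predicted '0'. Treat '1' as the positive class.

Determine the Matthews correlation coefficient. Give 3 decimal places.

0.050

MCC = (TP·TN − FP·FN) / √((TP+FP)(TP+FN)(TN+FP)(TN+FN))
Numerator = 449·480 − 666·262 = 41028
Denominator = √(1115·711·1146·742) = √674113447980 = 821044.1206
MCC = 41028 / 821044.1206 = 0.050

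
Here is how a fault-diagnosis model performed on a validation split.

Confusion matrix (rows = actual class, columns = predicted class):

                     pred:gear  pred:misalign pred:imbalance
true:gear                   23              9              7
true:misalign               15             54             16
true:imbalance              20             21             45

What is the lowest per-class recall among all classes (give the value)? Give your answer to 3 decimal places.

0.523

Per-class recall (TP/(TP+FN)):
  gear: TP=23, FN=9+7=16 → 23/39 = 0.5897
  misalign: TP=54, FN=15+16=31 → 54/85 = 0.6353
  imbalance: TP=45, FN=20+21=41 → 45/86 = 0.5233
Lowest is class 'imbalance' with recall = 0.523.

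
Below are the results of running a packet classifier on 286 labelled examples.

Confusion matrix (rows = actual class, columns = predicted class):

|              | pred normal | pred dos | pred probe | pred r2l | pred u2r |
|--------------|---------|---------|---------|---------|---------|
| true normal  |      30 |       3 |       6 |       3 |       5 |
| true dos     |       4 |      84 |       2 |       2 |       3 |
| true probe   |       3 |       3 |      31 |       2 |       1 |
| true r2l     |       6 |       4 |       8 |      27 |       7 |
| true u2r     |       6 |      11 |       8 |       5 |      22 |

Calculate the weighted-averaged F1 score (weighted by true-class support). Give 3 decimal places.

0.670

Per-class F1 score (2·TP/(2·TP+FP+FN)):
  normal: TP=30, FP=4+3+6+6=19, FN=3+6+3+5=17 → 60/96 = 0.6250
  dos: TP=84, FP=3+3+4+11=21, FN=4+2+2+3=11 → 168/200 = 0.8400
  probe: TP=31, FP=6+2+8+8=24, FN=3+3+2+1=9 → 62/95 = 0.6526
  r2l: TP=27, FP=3+2+2+5=12, FN=6+4+8+7=25 → 54/91 = 0.5934
  u2r: TP=22, FP=5+3+1+7=16, FN=6+11+8+5=30 → 44/90 = 0.4889
Weighted-F1 score = Σ (supportᵢ/N)·F1 scoreᵢ with N=286: (47/286)·0.6250 + (95/286)·0.8400 + (40/286)·0.6526 + (52/286)·0.5934 + (52/286)·0.4889 = 0.670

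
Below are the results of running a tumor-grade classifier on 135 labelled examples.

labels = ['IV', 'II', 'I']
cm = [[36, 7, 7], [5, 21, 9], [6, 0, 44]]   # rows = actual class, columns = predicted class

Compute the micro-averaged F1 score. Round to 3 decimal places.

Micro-averaging pools counts across classes: ΣTP=101, ΣFP=34, ΣFN=34.
Micro-F1 score = 2·TP/(2·TP+FP+FN) on pooled counts = 0.748 (equals overall accuracy in single-label multiclass).

0.748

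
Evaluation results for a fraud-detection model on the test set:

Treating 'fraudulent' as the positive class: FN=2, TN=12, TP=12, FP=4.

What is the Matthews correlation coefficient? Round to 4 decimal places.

0.6071

MCC = (TP·TN − FP·FN) / √((TP+FP)(TP+FN)(TN+FP)(TN+FN))
Numerator = 12·12 − 4·2 = 136
Denominator = √(16·14·16·14) = √50176 = 224.0000
MCC = 136 / 224.0000 = 0.6071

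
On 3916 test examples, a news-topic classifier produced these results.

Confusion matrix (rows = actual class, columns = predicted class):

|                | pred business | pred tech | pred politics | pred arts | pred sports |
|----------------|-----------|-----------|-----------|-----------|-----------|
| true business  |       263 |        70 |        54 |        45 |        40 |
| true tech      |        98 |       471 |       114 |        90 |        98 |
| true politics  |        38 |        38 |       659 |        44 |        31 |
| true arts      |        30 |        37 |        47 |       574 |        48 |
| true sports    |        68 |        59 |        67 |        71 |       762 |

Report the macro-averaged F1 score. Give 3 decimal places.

0.680

Per-class F1 score (2·TP/(2·TP+FP+FN)):
  business: TP=263, FP=98+38+30+68=234, FN=70+54+45+40=209 → 526/969 = 0.5428
  tech: TP=471, FP=70+38+37+59=204, FN=98+114+90+98=400 → 942/1546 = 0.6093
  politics: TP=659, FP=54+114+47+67=282, FN=38+38+44+31=151 → 1318/1751 = 0.7527
  arts: TP=574, FP=45+90+44+71=250, FN=30+37+47+48=162 → 1148/1560 = 0.7359
  sports: TP=762, FP=40+98+31+48=217, FN=68+59+67+71=265 → 1524/2006 = 0.7597
Macro-F1 score = mean = (0.5428 + 0.6093 + 0.7527 + 0.7359 + 0.7597) / 5 = 0.680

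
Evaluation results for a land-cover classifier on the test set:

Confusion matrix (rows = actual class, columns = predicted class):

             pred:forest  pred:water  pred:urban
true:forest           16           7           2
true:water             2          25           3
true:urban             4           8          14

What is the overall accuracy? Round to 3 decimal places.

0.679

Accuracy = trace / total = (16+25+14=55) / 81 = 55/81 = 0.679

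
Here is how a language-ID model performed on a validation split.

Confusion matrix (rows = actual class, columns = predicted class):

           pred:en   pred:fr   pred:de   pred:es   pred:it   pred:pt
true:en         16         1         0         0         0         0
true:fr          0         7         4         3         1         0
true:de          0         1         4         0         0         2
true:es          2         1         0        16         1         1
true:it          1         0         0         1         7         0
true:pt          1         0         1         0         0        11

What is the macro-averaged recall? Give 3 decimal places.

Per-class recall (TP/(TP+FN)):
  en: TP=16, FN=1+0+0+0+0=1 → 16/17 = 0.9412
  fr: TP=7, FN=0+4+3+1+0=8 → 7/15 = 0.4667
  de: TP=4, FN=0+1+0+0+2=3 → 4/7 = 0.5714
  es: TP=16, FN=2+1+0+1+1=5 → 16/21 = 0.7619
  it: TP=7, FN=1+0+0+1+0=2 → 7/9 = 0.7778
  pt: TP=11, FN=1+0+1+0+0=2 → 11/13 = 0.8462
Macro-recall = mean = (0.9412 + 0.4667 + 0.5714 + 0.7619 + 0.7778 + 0.8462) / 6 = 0.728

0.728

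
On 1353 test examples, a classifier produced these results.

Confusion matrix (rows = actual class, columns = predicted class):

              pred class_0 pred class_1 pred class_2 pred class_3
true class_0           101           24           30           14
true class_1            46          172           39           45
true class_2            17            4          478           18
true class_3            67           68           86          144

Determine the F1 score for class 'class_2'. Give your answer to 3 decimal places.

One-vs-rest for 'class_2': TP = diagonal; FP = other classes predicted 'class_2'; FN = 'class_2' predicted as other.
F1 score = 2·TP/(2·TP+FP+FN).
class_2: TP=478, FP=30+39+86=155, FN=17+4+18=39 → 956/1150 = 0.8313

0.831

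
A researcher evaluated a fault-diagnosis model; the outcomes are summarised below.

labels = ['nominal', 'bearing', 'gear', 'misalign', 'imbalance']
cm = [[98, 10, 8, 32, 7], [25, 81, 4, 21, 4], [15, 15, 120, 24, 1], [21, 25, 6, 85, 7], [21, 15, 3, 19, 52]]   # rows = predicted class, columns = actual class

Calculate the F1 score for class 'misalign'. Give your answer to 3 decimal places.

0.523

Take TP from the diagonal, FP from the rest of the 'misalign' prediction marginal, FN from the rest of the 'misalign' actual marginal.
F1 score = 2·TP/(2·TP+FP+FN).
misalign: TP=85, FP=21+25+6+7=59, FN=32+21+24+19=96 → 170/325 = 0.5231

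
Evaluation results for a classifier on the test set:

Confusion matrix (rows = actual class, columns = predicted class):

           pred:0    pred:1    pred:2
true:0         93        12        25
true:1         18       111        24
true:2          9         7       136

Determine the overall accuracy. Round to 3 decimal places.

0.782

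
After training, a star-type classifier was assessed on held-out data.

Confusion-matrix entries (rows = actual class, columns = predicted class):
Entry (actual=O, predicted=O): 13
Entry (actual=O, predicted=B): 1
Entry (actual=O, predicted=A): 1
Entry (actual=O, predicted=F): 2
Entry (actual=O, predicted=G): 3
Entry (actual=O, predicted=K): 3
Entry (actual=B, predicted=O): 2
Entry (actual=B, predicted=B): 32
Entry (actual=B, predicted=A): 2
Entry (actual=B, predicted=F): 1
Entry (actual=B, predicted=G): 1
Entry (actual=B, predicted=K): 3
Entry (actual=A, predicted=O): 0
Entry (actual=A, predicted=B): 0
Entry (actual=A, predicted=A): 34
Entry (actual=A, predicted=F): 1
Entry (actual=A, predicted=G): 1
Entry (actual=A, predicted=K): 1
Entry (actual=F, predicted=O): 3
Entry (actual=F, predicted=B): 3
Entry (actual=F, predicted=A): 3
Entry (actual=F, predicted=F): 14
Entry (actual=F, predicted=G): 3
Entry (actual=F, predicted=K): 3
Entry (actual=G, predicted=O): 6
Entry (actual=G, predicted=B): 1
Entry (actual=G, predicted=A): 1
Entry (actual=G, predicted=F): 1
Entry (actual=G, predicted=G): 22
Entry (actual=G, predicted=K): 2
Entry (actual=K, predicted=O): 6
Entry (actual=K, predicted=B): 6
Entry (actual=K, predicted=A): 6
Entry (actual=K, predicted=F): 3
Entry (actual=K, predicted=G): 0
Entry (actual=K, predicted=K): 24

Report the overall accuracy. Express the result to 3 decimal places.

0.668

Accuracy = trace / total = (13+32+34+14+22+24=139) / 208 = 139/208 = 0.668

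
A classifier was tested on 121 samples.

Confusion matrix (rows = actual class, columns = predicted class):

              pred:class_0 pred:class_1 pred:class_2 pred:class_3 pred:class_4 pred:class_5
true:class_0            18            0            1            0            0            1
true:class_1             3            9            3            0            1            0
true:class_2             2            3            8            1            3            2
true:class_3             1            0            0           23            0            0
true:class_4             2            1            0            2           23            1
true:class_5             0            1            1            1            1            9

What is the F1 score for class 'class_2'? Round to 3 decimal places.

0.500

One-vs-rest for 'class_2': TP = diagonal; FP = other classes predicted 'class_2'; FN = 'class_2' predicted as other.
F1 score = 2·TP/(2·TP+FP+FN).
class_2: TP=8, FP=1+3+0+0+1=5, FN=2+3+1+3+2=11 → 16/32 = 0.5000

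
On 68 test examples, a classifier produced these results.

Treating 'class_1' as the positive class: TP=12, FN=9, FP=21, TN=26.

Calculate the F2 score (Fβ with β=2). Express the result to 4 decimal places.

0.5128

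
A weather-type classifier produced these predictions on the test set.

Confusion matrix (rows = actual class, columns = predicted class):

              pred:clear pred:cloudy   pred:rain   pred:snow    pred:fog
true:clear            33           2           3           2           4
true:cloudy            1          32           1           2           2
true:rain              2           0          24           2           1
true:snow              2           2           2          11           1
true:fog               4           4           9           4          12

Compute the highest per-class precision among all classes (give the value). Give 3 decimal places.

Per-class precision (TP/(TP+FP)):
  clear: TP=33, FP=1+2+2+4=9 → 33/42 = 0.7857
  cloudy: TP=32, FP=2+0+2+4=8 → 32/40 = 0.8000
  rain: TP=24, FP=3+1+2+9=15 → 24/39 = 0.6154
  snow: TP=11, FP=2+2+2+4=10 → 11/21 = 0.5238
  fog: TP=12, FP=4+2+1+1=8 → 12/20 = 0.6000
Highest is class 'cloudy' with precision = 0.800.

0.800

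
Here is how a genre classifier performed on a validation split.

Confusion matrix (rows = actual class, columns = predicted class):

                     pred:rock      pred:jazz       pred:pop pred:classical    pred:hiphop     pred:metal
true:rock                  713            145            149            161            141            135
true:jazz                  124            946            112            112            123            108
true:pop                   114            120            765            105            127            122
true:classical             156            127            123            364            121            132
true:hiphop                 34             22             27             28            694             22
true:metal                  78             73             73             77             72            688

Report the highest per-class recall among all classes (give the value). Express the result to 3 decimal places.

0.839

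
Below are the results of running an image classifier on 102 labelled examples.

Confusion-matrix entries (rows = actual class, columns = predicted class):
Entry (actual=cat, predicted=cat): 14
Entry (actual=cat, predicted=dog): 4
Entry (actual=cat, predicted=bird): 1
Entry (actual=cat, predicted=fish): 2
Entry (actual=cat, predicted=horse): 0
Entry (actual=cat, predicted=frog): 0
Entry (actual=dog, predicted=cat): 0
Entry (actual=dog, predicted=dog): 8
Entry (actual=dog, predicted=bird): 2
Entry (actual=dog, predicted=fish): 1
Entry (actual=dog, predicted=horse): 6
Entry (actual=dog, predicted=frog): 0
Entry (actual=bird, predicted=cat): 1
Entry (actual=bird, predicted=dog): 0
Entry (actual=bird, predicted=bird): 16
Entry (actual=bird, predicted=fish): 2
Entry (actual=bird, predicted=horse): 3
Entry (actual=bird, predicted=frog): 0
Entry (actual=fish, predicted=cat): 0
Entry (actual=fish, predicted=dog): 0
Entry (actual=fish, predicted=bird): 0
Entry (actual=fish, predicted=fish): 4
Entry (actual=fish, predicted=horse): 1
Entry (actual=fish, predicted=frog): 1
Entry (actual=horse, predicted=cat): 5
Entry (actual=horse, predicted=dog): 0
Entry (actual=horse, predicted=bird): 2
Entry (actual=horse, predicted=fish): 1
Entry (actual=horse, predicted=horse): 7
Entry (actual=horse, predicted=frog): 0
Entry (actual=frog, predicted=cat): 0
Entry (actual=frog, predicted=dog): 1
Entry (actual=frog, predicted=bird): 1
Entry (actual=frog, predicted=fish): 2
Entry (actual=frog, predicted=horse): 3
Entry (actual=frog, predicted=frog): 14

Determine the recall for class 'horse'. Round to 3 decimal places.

recall = TP/(TP+FN).
horse: TP=7, FN=5+0+2+1+0=8 → 7/15 = 0.4667

0.467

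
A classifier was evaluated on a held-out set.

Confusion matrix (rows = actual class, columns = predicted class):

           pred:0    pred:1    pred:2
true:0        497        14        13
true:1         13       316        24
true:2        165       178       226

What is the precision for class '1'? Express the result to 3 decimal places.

One-vs-rest for '1': TP = diagonal; FP = other classes predicted '1'; FN = '1' predicted as other.
precision = TP/(TP+FP).
1: TP=316, FP=14+178=192 → 316/508 = 0.6220

0.622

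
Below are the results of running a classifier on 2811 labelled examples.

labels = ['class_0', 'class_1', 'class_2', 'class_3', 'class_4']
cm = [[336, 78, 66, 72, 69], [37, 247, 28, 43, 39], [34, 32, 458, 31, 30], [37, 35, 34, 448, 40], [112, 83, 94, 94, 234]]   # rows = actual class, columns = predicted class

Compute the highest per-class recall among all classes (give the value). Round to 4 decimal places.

0.7829

Per-class recall (TP/(TP+FN)):
  class_0: TP=336, FN=78+66+72+69=285 → 336/621 = 0.54106
  class_1: TP=247, FN=37+28+43+39=147 → 247/394 = 0.62690
  class_2: TP=458, FN=34+32+31+30=127 → 458/585 = 0.78291
  class_3: TP=448, FN=37+35+34+40=146 → 448/594 = 0.75421
  class_4: TP=234, FN=112+83+94+94=383 → 234/617 = 0.37925
Highest is class 'class_2' with recall = 0.7829.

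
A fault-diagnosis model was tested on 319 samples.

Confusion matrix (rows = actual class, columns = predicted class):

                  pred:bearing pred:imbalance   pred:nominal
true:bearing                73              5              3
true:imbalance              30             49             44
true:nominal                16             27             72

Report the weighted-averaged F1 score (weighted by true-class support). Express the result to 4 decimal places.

Per-class F1 score (2·TP/(2·TP+FP+FN)):
  bearing: TP=73, FP=30+16=46, FN=5+3=8 → 146/200 = 0.73000
  imbalance: TP=49, FP=5+27=32, FN=30+44=74 → 98/204 = 0.48039
  nominal: TP=72, FP=3+44=47, FN=16+27=43 → 144/234 = 0.61538
Weighted-F1 score = Σ (supportᵢ/N)·F1 scoreᵢ with N=319: (81/319)·0.73000 + (123/319)·0.48039 + (115/319)·0.61538 = 0.5924

0.5924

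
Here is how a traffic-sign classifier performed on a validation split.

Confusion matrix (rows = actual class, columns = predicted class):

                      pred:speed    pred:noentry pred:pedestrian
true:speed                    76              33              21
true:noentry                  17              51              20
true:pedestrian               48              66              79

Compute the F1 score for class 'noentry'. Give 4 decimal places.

F1 score = 2·TP/(2·TP+FP+FN).
noentry: TP=51, FP=33+66=99, FN=17+20=37 → 102/238 = 0.42857

0.4286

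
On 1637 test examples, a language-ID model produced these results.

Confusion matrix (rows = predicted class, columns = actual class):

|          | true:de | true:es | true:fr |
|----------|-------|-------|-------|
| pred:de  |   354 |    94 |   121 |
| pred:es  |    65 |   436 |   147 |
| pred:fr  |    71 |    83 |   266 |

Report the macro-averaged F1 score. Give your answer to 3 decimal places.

Per-class F1 score (2·TP/(2·TP+FP+FN)):
  de: TP=354, FP=94+121=215, FN=65+71=136 → 708/1059 = 0.6686
  es: TP=436, FP=65+147=212, FN=94+83=177 → 872/1261 = 0.6915
  fr: TP=266, FP=71+83=154, FN=121+147=268 → 532/954 = 0.5577
Macro-F1 score = mean = (0.6686 + 0.6915 + 0.5577) / 3 = 0.639

0.639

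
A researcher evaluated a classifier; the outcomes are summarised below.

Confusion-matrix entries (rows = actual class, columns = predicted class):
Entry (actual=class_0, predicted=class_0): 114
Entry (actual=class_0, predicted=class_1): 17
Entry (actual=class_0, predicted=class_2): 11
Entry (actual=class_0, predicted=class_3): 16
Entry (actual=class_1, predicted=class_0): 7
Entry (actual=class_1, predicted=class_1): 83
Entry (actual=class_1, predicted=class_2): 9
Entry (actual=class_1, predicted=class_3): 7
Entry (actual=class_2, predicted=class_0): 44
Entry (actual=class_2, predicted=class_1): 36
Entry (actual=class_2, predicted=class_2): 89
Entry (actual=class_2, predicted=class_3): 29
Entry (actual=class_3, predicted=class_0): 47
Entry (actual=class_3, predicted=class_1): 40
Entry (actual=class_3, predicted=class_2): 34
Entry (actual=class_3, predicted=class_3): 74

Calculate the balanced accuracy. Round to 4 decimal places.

Balanced accuracy = mean of per-class recall.
  class_0: recall = 114/158 = 0.72152
  class_1: recall = 83/106 = 0.78302
  class_2: recall = 89/198 = 0.44949
  class_3: recall = 74/195 = 0.37949
Mean = (0.72152 + 0.78302 + 0.44949 + 0.37949) / 4 = 0.5834

0.5834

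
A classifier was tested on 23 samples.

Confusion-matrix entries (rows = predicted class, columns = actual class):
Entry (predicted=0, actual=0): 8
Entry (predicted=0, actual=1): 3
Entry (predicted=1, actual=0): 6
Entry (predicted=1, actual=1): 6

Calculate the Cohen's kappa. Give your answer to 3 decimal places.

0.225

Observed agreement pₒ = trace/N = 14/23 = 0.6087
Expected agreement pₑ = Σ (rowᵢ·colᵢ)/N² = (14·11 + 9·12)/23² = 0.4953
κ = (pₒ − pₑ)/(1 − pₑ) = (0.6087 − 0.4953)/(1 − 0.4953) = 0.225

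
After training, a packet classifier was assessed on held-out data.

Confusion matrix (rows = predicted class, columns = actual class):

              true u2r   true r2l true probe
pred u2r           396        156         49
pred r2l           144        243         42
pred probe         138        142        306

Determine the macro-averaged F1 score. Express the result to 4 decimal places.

0.5809

Per-class F1 score (2·TP/(2·TP+FP+FN)):
  u2r: TP=396, FP=156+49=205, FN=144+138=282 → 792/1279 = 0.61923
  r2l: TP=243, FP=144+42=186, FN=156+142=298 → 486/970 = 0.50103
  probe: TP=306, FP=138+142=280, FN=49+42=91 → 612/983 = 0.62258
Macro-F1 score = mean = (0.61923 + 0.50103 + 0.62258) / 3 = 0.5809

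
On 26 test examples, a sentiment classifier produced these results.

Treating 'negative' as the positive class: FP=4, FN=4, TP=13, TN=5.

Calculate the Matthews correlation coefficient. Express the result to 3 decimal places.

MCC = (TP·TN − FP·FN) / √((TP+FP)(TP+FN)(TN+FP)(TN+FN))
Numerator = 13·5 − 4·4 = 49
Denominator = √(17·17·9·9) = √23409 = 153.0000
MCC = 49 / 153.0000 = 0.320

0.320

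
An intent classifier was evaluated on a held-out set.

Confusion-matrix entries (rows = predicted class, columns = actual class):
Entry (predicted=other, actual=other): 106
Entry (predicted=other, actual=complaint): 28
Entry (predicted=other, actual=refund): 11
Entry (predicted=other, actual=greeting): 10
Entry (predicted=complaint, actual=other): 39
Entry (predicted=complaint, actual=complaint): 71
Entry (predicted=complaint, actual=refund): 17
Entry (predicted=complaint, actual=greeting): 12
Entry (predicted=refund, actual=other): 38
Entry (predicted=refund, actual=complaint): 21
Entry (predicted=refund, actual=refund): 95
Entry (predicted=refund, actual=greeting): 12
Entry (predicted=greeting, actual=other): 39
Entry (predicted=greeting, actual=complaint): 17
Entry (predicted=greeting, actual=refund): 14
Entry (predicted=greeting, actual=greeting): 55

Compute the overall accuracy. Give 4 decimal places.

Accuracy = trace / total = (106+71+95+55=327) / 585 = 327/585 = 0.5590

0.5590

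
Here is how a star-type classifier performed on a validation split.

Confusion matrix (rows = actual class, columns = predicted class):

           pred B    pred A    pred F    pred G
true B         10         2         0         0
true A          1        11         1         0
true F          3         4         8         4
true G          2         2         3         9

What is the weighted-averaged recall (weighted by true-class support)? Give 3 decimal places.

0.633

Per-class recall (TP/(TP+FN)):
  B: TP=10, FN=2+0+0=2 → 10/12 = 0.8333
  A: TP=11, FN=1+1+0=2 → 11/13 = 0.8462
  F: TP=8, FN=3+4+4=11 → 8/19 = 0.4211
  G: TP=9, FN=2+2+3=7 → 9/16 = 0.5625
Weighted-recall = Σ (supportᵢ/N)·recallᵢ with N=60: (12/60)·0.8333 + (13/60)·0.8462 + (19/60)·0.4211 + (16/60)·0.5625 = 0.633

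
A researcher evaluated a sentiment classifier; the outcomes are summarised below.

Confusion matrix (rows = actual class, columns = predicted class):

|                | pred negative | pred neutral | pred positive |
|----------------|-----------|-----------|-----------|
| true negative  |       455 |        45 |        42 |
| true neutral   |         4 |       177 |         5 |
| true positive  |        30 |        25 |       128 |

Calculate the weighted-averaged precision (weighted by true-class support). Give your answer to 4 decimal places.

0.8468

Per-class precision (TP/(TP+FP)):
  negative: TP=455, FP=4+30=34 → 455/489 = 0.93047
  neutral: TP=177, FP=45+25=70 → 177/247 = 0.71660
  positive: TP=128, FP=42+5=47 → 128/175 = 0.73143
Weighted-precision = Σ (supportᵢ/N)·precisionᵢ with N=911: (542/911)·0.93047 + (186/911)·0.71660 + (183/911)·0.73143 = 0.8468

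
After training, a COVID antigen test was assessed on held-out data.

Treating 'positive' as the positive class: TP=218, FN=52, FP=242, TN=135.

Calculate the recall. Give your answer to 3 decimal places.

0.807

Recall = TP/(TP+FN) = 218/(218+52) = 218/270 = 0.807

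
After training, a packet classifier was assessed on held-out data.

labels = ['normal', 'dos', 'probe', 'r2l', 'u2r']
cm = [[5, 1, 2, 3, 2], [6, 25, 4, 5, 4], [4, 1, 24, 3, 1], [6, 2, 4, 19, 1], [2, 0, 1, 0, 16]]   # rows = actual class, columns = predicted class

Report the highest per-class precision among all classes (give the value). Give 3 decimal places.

Per-class precision (TP/(TP+FP)):
  normal: TP=5, FP=6+4+6+2=18 → 5/23 = 0.2174
  dos: TP=25, FP=1+1+2+0=4 → 25/29 = 0.8621
  probe: TP=24, FP=2+4+4+1=11 → 24/35 = 0.6857
  r2l: TP=19, FP=3+5+3+0=11 → 19/30 = 0.6333
  u2r: TP=16, FP=2+4+1+1=8 → 16/24 = 0.6667
Highest is class 'dos' with precision = 0.862.

0.862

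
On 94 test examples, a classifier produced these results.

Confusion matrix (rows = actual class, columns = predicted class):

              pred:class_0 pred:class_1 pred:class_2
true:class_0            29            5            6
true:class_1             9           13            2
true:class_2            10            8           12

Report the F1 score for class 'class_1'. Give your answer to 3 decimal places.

Take TP from the diagonal, FP from the rest of the 'class_1' prediction marginal, FN from the rest of the 'class_1' actual marginal.
F1 score = 2·TP/(2·TP+FP+FN).
class_1: TP=13, FP=5+8=13, FN=9+2=11 → 26/50 = 0.5200

0.520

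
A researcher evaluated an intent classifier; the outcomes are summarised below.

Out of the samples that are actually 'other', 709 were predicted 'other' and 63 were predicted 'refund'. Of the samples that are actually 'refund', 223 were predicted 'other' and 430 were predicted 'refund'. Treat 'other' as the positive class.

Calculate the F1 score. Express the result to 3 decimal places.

0.832

Precision = TP/(TP+FP) = 709/932 = 0.7607
Recall = TP/(TP+FN) = 709/772 = 0.9184
F1 = 2·TP/(2·TP+FP+FN) = 1418/1704 = 0.832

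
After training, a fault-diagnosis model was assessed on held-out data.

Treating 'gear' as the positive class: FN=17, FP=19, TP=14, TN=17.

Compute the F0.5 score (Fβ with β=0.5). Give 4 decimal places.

Fβ = (1+β²)·TP / ((1+β²)·TP + β²·FN + FP), with β²=1/4
= 1.25·14 / (1.25·14 + 0.25·17 + 19) = 0.4294

0.4294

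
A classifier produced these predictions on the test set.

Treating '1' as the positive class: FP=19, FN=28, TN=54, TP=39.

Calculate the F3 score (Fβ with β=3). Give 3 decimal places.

0.590

Fβ = (1+β²)·TP / ((1+β²)·TP + β²·FN + FP), with β²=9
= 10·39 / (10·39 + 9·28 + 19) = 0.590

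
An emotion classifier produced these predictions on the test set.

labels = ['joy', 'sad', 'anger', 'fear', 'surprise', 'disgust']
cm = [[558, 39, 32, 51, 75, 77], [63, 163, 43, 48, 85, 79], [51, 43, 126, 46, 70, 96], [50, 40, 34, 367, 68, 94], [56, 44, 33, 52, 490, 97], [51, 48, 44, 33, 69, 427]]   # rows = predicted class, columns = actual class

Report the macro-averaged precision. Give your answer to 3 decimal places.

Per-class precision (TP/(TP+FP)):
  joy: TP=558, FP=39+32+51+75+77=274 → 558/832 = 0.6707
  sad: TP=163, FP=63+43+48+85+79=318 → 163/481 = 0.3389
  anger: TP=126, FP=51+43+46+70+96=306 → 126/432 = 0.2917
  fear: TP=367, FP=50+40+34+68+94=286 → 367/653 = 0.5620
  surprise: TP=490, FP=56+44+33+52+97=282 → 490/772 = 0.6347
  disgust: TP=427, FP=51+48+44+33+69=245 → 427/672 = 0.6354
Macro-precision = mean = (0.6707 + 0.3389 + 0.2917 + 0.5620 + 0.6347 + 0.6354) / 6 = 0.522

0.522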